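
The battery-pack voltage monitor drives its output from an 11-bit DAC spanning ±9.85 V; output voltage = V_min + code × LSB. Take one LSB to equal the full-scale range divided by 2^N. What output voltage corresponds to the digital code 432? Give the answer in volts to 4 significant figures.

Full-scale range = 9.85 V − (-9.85 V) = 19.7 V. LSB = 19.7 V / 2^11.
V_out = V_min + code × LSB = -9.85 V + 432 × 19.7 V / 2048
      = -9.85 + 4.15547 = -5.69453 V.

-5.695 V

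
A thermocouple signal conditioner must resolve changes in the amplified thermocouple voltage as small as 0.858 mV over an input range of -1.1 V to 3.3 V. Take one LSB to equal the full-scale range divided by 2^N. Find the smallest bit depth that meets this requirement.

13 bits

Span: 3.3 V − (-1.1 V) = 4.4 V.
Required number of levels: 4.4/0.858 mV = 5128.2; smallest N with 2^N ≥ that is 13.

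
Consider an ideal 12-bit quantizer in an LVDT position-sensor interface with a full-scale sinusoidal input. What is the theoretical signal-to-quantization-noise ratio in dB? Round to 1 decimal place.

6.02(12) + 1.76 = 72.24 + 1.76 = 74.00 dB.

74.0 dB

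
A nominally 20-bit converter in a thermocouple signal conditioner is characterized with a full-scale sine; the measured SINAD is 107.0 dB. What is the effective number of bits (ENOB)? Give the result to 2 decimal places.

17.48 bits

Inverting SNR = 6.02 N + 1.76: N_eff = (107.0 − 1.76)/6.02 = 17.4817.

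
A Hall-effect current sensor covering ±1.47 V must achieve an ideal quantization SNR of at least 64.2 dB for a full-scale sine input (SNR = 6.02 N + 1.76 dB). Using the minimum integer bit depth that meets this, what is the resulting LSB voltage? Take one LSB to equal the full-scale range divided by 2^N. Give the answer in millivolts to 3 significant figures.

Span: 1.47 V − (-1.47 V) = 2.94 V.
6.02 N + 1.76 ≥ 64.2 gives N ≥ 10.372, so the minimum integer is 11.
LSB = 2.94 V / 2^11 = 1.44 mV.

1.44 mV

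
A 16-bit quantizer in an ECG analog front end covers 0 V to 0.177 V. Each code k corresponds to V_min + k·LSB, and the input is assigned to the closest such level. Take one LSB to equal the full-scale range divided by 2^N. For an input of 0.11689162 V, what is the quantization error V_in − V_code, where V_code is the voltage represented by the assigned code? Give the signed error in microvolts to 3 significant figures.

Range is 0.177 V. LSB = 0.177 V / 2^16 ≈ 2.701 µV.
(V_in − V_min)/LSB = (0.11689162 − (0)) × 65536/0.177 = 43280.2780 → nearest code k = 43280.
Reconstructed level: 0 + 43280 × 0.177/65536 V = 0.11689086914 V.
V_in − V_code = 0.11689162 − (0.11689086914) = +0.751 µV.

+0.751 µV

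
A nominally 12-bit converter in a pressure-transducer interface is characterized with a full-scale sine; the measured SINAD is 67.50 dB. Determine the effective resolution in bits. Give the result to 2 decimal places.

10.92 bits

ENOB = (67.50 − 1.76)/6.02 = 10.9203 bits.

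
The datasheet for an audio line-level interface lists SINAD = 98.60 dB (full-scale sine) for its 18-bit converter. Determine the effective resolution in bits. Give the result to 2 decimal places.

ENOB = (SINAD − 1.76) / 6.02 = (98.60 − 1.76) / 6.02 = 96.84 / 6.02 = 16.0864.

16.09 bits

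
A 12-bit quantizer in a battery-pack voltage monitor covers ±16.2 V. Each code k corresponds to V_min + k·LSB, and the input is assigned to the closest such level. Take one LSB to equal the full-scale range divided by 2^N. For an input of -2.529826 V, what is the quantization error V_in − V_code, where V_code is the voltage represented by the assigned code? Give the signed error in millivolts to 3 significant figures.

+1.42 mV

Span: 16.2 V − (-16.2 V) = 32.4 V. LSB = 32.4 V / 2^12 ≈ 7.910 mV.
(V_in − V_min)/LSB = (-2.529826 − (-16.2)) × 4096/32.4 = 1728.1800 → nearest code k = 1728.
V_code = -16.2 + (1728/4096) × 32.4 = -2.531250000 V.
e = -2.529826 − (-2.531250000) = +1.42 mV.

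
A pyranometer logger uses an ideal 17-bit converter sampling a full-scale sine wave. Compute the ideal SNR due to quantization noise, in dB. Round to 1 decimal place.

104.1 dB

For an ideal N-bit converter with full-scale sine input, SNR = 6.02 N + 1.76 dB. SNR = 6.02 × 17 + 1.76 = 102.34 + 1.76 = 104.10 dB.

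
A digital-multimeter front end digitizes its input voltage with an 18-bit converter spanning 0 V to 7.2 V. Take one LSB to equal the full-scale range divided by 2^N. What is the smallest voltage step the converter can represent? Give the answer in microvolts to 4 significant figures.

Range is 7.2 V.
2^18 = 262144 levels.
LSB = 7.2 V / 2^18 = 27.47 µV.

27.47 µV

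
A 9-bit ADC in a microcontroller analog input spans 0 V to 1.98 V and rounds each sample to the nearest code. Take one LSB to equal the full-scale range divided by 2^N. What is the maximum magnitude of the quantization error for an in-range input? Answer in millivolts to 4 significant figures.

1.934 mV

Range is 1.98 V.
LSB = 1.98 V / 2^9 = 3.86719 mV.
A rounding quantizer has |error| ≤ LSB/2 = 1.934 mV.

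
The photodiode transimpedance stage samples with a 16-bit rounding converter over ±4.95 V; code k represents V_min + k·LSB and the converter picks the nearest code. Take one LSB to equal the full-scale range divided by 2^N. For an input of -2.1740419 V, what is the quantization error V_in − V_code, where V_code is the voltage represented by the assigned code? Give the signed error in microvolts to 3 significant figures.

+42.6 µV

Range = 4.95 − (-4.95) = 9.9 V. LSB = 9.9 V / 2^16 ≈ 151.1 µV.
(V_in − V_min)/LSB = (-2.1740419 − (-4.95)) × 65536/9.9 = 18376.2818 → nearest code k = 18376.
V_code = -4.95 + (18376/65536) × 9.9 = -2.1740844727 V.
e = -2.1740419 − (-2.1740844727) = +42.6 µV.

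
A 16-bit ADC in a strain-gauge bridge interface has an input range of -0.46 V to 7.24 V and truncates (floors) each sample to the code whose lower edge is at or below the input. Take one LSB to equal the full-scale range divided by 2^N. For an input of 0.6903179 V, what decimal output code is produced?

The full-scale span is 7.24 − (-0.46) = 7.7 V. LSB = 7.7 V / 2^16 ≈ 117.5 µV.
V_in − V_min = 0.6903179 − (-0.46) = 1.1503179 V.
Divide by LSB: 1.1503179 × 65536/7.7 = 9790.5499.
Truncating gives code 9790.

9790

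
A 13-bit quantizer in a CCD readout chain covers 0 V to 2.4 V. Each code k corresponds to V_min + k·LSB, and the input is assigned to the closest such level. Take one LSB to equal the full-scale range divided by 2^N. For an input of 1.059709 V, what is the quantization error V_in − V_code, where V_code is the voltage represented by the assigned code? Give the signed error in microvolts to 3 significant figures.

V_FS = 2.4 V. LSB = 2.4 V / 2^13 ≈ 293.0 µV.
(1.059709 − (0)) / LSB = 1.059709 × 8192/2.4 = 3617.1401. Nearest integer: k = 3617.
V_code = 0 + (3617/8192) × 2.4 = 1.059667969 V.
Error = V_in − V_code = 1.059709 − (1.059667969) = +41.0 µV.

+41.0 µV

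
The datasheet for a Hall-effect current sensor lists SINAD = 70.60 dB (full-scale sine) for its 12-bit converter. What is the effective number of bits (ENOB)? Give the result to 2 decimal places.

ENOB = (70.60 − 1.76)/6.02 = 11.4352 bits.

11.44 bits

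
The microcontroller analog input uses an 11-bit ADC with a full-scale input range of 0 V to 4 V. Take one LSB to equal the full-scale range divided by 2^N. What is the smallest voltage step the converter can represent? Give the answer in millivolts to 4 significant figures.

Full-scale range = 4 V.
2^11 = 2048 levels.
LSB = 4 V ÷ 2^11 = 4/2048 V = 1.953 mV.

1.953 mV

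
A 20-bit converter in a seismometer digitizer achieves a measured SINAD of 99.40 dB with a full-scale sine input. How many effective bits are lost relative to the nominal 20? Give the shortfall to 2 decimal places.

Effective bits = (99.40 − 1.76)/6.02 = 16.2193.
Shortfall = 20 − 16.2193 = 3.7807 bits.

3.78 bits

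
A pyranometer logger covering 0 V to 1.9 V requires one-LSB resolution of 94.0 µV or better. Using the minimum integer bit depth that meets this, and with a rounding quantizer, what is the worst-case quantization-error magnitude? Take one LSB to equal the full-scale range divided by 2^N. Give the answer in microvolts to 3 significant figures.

Range is 1.9 V.
Required number of levels: 1.9/94.0 µV = 20213; smallest N with 2^N ≥ that is 15.
Step size = 1.9/32768 V = 57.983 µV.
Half an LSB is 29.0 µV.

29.0 µV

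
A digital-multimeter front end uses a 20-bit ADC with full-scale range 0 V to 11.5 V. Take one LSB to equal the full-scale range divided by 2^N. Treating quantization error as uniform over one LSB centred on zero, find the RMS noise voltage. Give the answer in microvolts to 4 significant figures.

3.166 µV

Full-scale range = 11.5 V.
LSB = 11.5 V ÷ 2^20 = 11.5/1048576 V = 10.9673 µV.
For a uniform distribution on [−LSB/2, +LSB/2], V_rms = LSB/√12 = 10.9673 µV/3.4641 = 3.166 µV.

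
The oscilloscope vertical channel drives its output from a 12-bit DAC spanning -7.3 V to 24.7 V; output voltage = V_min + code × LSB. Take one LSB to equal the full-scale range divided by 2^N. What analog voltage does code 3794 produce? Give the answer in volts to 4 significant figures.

The full-scale span is 24.7 − (-7.3) = 32 V. LSB = 32 V / 2^12.
V_out = V_min + code × LSB = -7.3 V + 3794 × 32 V / 4096
      = -7.3 V + 29.6406 V = 22.3406 V.

22.34 V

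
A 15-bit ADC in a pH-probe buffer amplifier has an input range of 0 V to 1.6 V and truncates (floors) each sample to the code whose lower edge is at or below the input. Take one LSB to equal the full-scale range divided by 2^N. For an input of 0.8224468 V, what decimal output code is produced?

16843

V_FS = 1.6 V. LSB = 1.6 V / 2^15 ≈ 48.83 µV.
V_in − V_min = 0.8224468 − (0) = 0.8224468 V.
Divide by LSB: 0.8224468 × 32768/1.6 = 16843.7105.
Truncating gives code 16843.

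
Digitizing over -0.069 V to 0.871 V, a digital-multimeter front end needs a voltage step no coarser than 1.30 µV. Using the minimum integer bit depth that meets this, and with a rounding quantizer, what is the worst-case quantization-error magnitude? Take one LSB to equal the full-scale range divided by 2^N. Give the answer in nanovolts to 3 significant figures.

448 nV

Full-scale range = 0.871 V − (-0.069 V) = 0.94 V.
Levels needed ≥ 0.94/1.30 µV = 723100. 2^20 = 1048576 suffices, so N_min = 20.
LSB = 0.94 V ÷ 2^20 = 0.94/1048576 V = 0.89645 µV.
Max error for round-to-nearest is LSB/2 = 448 nV.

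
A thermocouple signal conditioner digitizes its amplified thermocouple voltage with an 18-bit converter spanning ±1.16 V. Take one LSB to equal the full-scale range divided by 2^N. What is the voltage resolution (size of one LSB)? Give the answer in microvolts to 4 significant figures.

8.850 µV

Range = 1.16 − (-1.16) = 2.32 V.
There are 2^18 = 262144 steps.
Step size = 2.32/262144 V = 8.850 µV.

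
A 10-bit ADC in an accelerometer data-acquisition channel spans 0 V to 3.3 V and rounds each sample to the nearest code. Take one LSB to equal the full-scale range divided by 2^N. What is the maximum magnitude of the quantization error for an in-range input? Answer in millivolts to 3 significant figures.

1.61 mV

Full-scale range = 3.3 V.
One LSB is 3.3 V / 1024 = 3.2227 mV.
A rounding quantizer has |error| ≤ LSB/2 = 1.61 mV.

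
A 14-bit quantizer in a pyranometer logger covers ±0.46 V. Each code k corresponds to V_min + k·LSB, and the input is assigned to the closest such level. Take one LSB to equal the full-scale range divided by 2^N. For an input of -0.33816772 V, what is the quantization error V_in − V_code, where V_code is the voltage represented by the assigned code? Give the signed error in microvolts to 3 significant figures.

−18.3 µV

Span: 0.46 V − (-0.46 V) = 0.92 V. LSB = 0.92 V / 2^14 ≈ 56.15 µV.
(V_in − V_min)/LSB = (-0.33816772 − (-0.46)) × 16384/0.92 = 2169.6740 → nearest code k = 2170.
V_code = V_min + k × range/2^14 = -0.46 + 2170 × 0.92/16384 = -0.33814941406 V.
V_in − V_code = -0.33816772 − (-0.33814941406) = −18.3 µV.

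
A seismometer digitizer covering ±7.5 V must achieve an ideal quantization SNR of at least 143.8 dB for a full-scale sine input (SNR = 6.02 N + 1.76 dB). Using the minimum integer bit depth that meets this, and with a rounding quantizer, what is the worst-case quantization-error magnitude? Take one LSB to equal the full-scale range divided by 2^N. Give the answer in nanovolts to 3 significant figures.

Span: 7.5 V − (-7.5 V) = 15 V.
6.02 N + 1.76 ≥ 143.8 gives N ≥ 23.595, so the minimum integer is 24.
Step size = 15/16777216 V = 0.89407 µV.
|e|_max = LSB/2 = 447 nV.

447 nV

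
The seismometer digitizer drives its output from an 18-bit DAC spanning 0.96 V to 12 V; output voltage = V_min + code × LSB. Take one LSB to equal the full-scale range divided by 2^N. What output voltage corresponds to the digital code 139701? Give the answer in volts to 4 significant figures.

6.843 V

Span: 12 V − (0.96 V) = 11.04 V. LSB = 11.04 V / 2^18.
V_out = 0.96 + 139701 × (11.04/262144) V
      = 0.96 V + 5.88340 V = 6.84340 V.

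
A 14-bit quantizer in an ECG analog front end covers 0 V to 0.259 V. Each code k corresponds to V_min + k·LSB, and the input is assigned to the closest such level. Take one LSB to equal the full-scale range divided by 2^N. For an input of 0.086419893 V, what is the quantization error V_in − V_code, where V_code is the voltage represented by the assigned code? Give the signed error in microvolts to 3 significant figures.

−3.02 µV

Span = 0.259 V. LSB = 0.259 V / 2^14 ≈ 15.81 µV.
Position in LSBs: (0.086419893 − (0)) × 16384/0.259 = 5466.8090; rounding gives k = 5467.
V_code = V_min + k × range/2^14 = 0 + 5467 × 0.259/16384 = 0.086422912598 V.
e = 0.086419893 − (0.086422912598) = −3.02 µV.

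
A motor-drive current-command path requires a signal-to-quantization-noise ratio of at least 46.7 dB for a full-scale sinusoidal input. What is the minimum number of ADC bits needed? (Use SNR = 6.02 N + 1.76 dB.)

8 bits

N ≥ (46.7 − 1.76)/6.02 = 7.465 → N_min = 8.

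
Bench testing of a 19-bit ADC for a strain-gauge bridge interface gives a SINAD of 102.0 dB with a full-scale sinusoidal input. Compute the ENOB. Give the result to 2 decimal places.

16.65 bits

ENOB = (102.0 − 1.76)/6.02 = 16.6512 bits.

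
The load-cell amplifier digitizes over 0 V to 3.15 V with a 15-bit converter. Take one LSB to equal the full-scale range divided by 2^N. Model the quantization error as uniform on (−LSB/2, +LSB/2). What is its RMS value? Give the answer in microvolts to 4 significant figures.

V_FS = 3.15 V.
LSB = 3.15 V ÷ 2^15 = 3.15/32768 V = 96.1304 µV.
RMS of a uniform error over width LSB is LSB/√12 = 27.75 µV.

27.75 µV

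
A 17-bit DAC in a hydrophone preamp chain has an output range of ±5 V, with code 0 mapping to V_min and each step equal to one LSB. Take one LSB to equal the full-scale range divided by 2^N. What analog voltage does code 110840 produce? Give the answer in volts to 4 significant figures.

3.456 V

Full-scale range = 5 V − (-5 V) = 10 V. LSB = 10 V / 2^17.
V_out = -5 + 110840 × (10/131072) V
      = -5 V + 8.45642 V = 3.45642 V.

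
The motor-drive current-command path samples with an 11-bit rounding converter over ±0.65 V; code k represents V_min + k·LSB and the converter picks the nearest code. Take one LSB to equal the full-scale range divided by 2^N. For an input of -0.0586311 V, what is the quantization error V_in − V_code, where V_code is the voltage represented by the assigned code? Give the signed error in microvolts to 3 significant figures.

Span: 0.65 V − (-0.65 V) = 1.3 V. LSB = 1.3 V / 2^11 ≈ 0.6348 mV.
(-0.0586311 − (-0.65)) / LSB = 0.5913689 × 2048/1.3 = 931.6335. Nearest integer: k = 932.
Reconstructed level: -0.65 + 932 × 1.3/2048 V = -0.05839843750 V.
e = -0.0586311 − (-0.05839843750) = −233 µV.

−233 µV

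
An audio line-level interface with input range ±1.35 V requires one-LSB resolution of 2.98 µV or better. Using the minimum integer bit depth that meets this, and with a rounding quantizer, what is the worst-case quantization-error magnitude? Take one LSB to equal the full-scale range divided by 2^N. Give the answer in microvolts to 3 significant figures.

Full-scale range = 1.35 V − (-1.35 V) = 2.7 V.
2.7 V / 2.98 µV = 906000. Since 2^19 = 524288 and 2^20 = 1048576, N = 20.
LSB = 2.7 V ÷ 2^20 = 2.7/1048576 V = 2.5749 µV.
|e|_max = LSB/2 = 1.29 µV.

1.29 µV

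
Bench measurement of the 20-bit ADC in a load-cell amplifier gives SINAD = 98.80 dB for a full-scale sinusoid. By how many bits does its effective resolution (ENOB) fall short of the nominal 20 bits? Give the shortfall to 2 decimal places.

3.88 bits

Effective bits = (98.80 − 1.76)/6.02 = 16.1196.
Lost resolution: 20 − 16.1196 = 3.8804 bits.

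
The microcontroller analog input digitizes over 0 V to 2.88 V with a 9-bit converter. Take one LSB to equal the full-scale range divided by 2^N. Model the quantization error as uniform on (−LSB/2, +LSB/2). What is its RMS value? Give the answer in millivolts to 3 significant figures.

Range is 2.88 V.
LSB = 2.88 V ÷ 2^9 = 2.88/512 V = 5.6250 mV.
σ_q = LSB/√12 = 5.6250 mV/3.4641 = 1.62 mV.

1.62 mV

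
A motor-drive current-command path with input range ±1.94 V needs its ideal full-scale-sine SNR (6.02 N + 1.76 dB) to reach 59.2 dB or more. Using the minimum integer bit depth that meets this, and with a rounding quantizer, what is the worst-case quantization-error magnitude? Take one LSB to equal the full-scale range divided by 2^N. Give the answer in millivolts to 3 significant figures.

The full-scale span is 1.94 − (-1.94) = 3.88 V.
Required N = ⌈(59.2 − 1.76)/6.02⌉ = ⌈9.542⌉ = 10.
LSB = 3.88 V ÷ 2^10 = 3.88/1024 V = 3.7891 mV.
Max error for round-to-nearest is LSB/2 = 1.89 mV.

1.89 mV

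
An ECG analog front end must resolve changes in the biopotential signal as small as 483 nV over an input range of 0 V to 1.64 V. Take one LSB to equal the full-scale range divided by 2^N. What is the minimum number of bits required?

Range is 1.64 V.
Need 2^N ≥ 1.64 V / 483 nV = 3.395e6 → N_min = 22.

22 bits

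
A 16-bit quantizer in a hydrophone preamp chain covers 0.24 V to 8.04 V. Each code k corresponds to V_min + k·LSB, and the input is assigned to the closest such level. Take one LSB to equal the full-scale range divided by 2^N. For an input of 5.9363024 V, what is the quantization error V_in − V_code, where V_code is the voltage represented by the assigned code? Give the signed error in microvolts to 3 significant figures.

−44.6 µV

Range = 8.04 − (0.24) = 7.8 V. LSB = 7.8 V / 2^16 ≈ 119.0 µV.
Position in LSBs: (5.9363024 − (0.24)) × 65536/7.8 = 47860.6249; rounding gives k = 47861.
Reconstructed level: 0.24 + 47861 × 7.8/65536 V = 5.9363470459 V.
V_in − V_code = 5.9363024 − (5.9363470459) = −44.6 µV.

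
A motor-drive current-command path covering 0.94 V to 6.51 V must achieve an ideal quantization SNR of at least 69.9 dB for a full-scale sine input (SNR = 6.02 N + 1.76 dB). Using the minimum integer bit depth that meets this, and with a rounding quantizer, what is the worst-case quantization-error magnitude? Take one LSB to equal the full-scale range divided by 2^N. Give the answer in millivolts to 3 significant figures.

0.680 mV

The full-scale span is 6.51 − (0.94) = 5.57 V.
Solving 6.02 N ≥ 69.9 − 1.76: N ≥ 11.319. Round up → N = 12.
LSB = 5.57 V / 2^12 = 1.3599 mV.
|e|_max = LSB/2 = 0.680 mV.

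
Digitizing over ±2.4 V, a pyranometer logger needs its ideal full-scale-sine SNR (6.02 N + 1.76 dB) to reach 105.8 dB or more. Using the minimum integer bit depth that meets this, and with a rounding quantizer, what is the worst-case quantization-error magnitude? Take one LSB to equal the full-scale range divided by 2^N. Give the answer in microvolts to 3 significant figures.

Full-scale range = 2.4 V − (-2.4 V) = 4.8 V.
Solving 6.02 N ≥ 105.8 − 1.76: N ≥ 17.282. Round up → N = 18.
Step size = 4.8/262144 V = 18.311 µV.
Max error for round-to-nearest is LSB/2 = 9.16 µV.

9.16 µV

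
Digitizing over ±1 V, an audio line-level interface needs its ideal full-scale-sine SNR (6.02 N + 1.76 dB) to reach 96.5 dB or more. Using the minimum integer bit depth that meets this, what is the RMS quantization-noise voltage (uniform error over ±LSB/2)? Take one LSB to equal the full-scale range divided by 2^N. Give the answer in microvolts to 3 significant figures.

8.81 µV

Range = 1 − (-1) = 2 V.
N ≥ (96.5 − 1.76)/6.02 = 15.738 → N_min = 16.
LSB = 2 V / 2^16 = 30.518 µV.
σ_q = LSB/√12 = 30.518 µV/3.4641 = 8.81 µV.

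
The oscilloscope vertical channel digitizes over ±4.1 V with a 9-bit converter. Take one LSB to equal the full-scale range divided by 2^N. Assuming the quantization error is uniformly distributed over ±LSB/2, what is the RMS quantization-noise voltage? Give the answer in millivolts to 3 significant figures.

4.62 mV

Full-scale range = 4.1 V − (-4.1 V) = 8.2 V.
LSB = 8.2 V / 2^9 = 16.016 mV.
RMS of a uniform error over width LSB is LSB/√12 = 4.62 mV.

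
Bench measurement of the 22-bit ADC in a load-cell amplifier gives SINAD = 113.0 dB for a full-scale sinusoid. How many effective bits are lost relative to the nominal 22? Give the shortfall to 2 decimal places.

3.52 bits

N_eff = (113.0 − 1.76)/6.02 = 18.4784 bits.
Shortfall = 22 − 18.4784 = 3.5216 bits.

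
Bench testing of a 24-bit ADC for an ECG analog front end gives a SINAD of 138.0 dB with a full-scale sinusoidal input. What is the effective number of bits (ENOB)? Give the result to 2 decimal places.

ENOB = (SINAD − 1.76) / 6.02 = (138.0 − 1.76) / 6.02 = 136.24 / 6.02 = 22.6312.

22.63 bits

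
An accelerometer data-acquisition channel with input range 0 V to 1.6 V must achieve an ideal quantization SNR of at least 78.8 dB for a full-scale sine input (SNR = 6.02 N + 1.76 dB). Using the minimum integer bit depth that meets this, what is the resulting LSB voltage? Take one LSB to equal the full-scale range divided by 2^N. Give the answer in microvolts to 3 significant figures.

195 µV

V_FS = 1.6 V.
N ≥ (78.8 − 1.76)/6.02 = 12.797 → N_min = 13.
LSB = 1.6 V / 2^13 = 195 µV.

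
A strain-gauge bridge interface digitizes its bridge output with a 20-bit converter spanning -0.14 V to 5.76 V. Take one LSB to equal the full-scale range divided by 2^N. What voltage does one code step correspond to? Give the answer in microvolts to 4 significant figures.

5.627 µV

Full-scale range = 5.76 V − (-0.14 V) = 5.9 V.
2^20 = 1048576 levels.
LSB = 5.9 V / 2^20 = 5.627 µV.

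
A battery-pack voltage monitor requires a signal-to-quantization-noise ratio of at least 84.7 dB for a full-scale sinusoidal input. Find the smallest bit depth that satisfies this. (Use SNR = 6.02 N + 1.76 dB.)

N ≥ (84.7 − 1.76)/6.02 = 13.777 → N_min = 14.

14 bits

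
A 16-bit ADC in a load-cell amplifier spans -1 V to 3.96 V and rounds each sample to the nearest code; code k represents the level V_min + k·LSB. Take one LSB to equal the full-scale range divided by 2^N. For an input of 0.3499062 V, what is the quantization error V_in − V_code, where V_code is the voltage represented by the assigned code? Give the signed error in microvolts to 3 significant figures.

Span: 3.96 V − (-1 V) = 4.96 V. LSB = 4.96 V / 2^16 ≈ 75.68 µV.
(0.3499062 − (-1)) / LSB = 1.3499062 × 65536/4.96 = 17836.1800. Nearest integer: k = 17836.
V_code = V_min + k × range/2^16 = -1 + 17836 × 4.96/65536 = 0.34989257813 V.
Error = V_in − V_code = 0.3499062 − (0.34989257813) = +13.6 µV.

+13.6 µV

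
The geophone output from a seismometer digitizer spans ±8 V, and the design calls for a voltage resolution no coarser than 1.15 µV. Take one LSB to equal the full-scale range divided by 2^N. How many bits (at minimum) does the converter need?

Range = 8 − (-8) = 16 V.
Levels needed ≥ 16/1.15 µV = 1.391e7. 2^24 = 16777216 suffices, so N_min = 24.

24 bits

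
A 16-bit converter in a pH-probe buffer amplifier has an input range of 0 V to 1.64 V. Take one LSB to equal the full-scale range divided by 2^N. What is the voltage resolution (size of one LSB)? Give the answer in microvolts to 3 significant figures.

Range is 1.64 V.
2^16 = 65536 levels.
Step size = 1.64/65536 V = 25.0 µV.

25.0 µV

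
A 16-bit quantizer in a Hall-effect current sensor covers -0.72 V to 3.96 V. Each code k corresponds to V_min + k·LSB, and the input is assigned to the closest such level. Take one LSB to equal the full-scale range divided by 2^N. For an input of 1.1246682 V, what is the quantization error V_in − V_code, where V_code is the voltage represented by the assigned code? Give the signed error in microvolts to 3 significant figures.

−24.2 µV

Range = 3.96 − (-0.72) = 4.68 V. LSB = 4.68 V / 2^16 ≈ 71.41 µV.
Position in LSBs: (1.1246682 − (-0.72)) × 65536/4.68 = 25831.6614; rounding gives k = 25832.
V_code = -0.72 + (25832/65536) × 4.68 = 1.1246923828 V.
V_in − V_code = 1.1246682 − (1.1246923828) = −24.2 µV.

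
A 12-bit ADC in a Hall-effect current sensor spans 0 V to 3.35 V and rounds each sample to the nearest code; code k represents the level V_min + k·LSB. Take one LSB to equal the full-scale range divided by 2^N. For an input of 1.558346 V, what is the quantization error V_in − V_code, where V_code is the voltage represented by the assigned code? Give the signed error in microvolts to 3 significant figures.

Range is 3.35 V. LSB = 3.35 V / 2^12 ≈ 0.8179 mV.
(V_in − V_min)/LSB = (1.558346 − (0)) × 4096/3.35 = 1905.3687 → nearest code k = 1905.
V_code = V_min + k × range/2^12 = 0 + 1905 × 3.35/4096 = 1.558044434 V.
e = 1.558346 − (1.558044434) = +302 µV.

+302 µV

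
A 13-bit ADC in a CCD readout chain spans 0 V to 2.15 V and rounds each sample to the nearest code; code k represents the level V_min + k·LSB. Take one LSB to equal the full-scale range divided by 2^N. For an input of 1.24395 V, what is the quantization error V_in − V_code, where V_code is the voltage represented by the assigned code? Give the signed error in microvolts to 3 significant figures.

−68.6 µV

Span = 2.15 V. LSB = 2.15 V / 2^13 ≈ 262.5 µV.
Position in LSBs: (1.24395 − (0)) × 8192/2.15 = 4739.7388; rounding gives k = 4740.
Reconstructed level: 0 + 4740 × 2.15/8192 V = 1.244018555 V.
Error = V_in − V_code = 1.24395 − (1.244018555) = −68.6 µV.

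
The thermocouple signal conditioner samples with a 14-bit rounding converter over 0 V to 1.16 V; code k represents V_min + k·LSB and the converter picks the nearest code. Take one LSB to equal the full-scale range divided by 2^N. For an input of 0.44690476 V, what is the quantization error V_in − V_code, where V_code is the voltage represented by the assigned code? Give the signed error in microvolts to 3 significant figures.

V_FS = 1.16 V. LSB = 1.16 V / 2^14 ≈ 70.80 µV.
(V_in − V_min)/LSB = (0.44690476 − (0)) × 16384/1.16 = 6312.1445 → nearest code k = 6312.
V_code = 0 + (6312/16384) × 1.16 = 0.44689453125 V.
V_in − V_code = 0.44690476 − (0.44689453125) = +10.2 µV.

+10.2 µV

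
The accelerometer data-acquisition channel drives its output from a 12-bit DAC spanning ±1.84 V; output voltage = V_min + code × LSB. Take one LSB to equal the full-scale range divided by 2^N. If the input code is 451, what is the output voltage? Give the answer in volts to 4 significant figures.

-1.435 V

Span: 1.84 V − (-1.84 V) = 3.68 V. LSB = 3.68 V / 2^12.
Output = V_min + (451/4096) × range = -1.84 + 0.110107 × 3.68 V
      = -1.84 + 0.405195 = -1.43480 V.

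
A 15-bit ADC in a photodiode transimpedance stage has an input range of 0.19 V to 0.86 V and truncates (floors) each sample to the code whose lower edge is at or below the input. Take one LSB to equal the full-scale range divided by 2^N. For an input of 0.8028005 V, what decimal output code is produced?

Span: 0.86 V − (0.19 V) = 0.67 V. LSB = 0.67 V / 2^15 ≈ 20.45 µV.
(V_in − V_min) × 2^15/range = (0.8028005 − (0.19)) × 32768/0.67 = 29970.518.
Floor → code = 29970.

29970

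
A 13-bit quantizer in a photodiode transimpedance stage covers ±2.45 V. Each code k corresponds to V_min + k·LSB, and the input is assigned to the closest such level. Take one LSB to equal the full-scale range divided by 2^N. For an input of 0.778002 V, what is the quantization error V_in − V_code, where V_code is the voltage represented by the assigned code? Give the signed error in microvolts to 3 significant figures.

Range = 2.45 − (-2.45) = 4.9 V. LSB = 4.9 V / 2^13 ≈ 0.5981 mV.
(0.778002 − (-2.45)) / LSB = 3.228002 × 8192/4.9 = 5396.6923. Nearest integer: k = 5397.
V_code = V_min + k × range/2^13 = -2.45 + 5397 × 4.9/8192 = 0.7781860352 V.
Error = V_in − V_code = 0.778002 − (0.7781860352) = −184 µV.

−184 µV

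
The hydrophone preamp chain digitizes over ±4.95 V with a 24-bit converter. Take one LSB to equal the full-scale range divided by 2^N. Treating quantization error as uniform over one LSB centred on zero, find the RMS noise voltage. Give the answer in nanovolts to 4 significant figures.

The full-scale span is 4.95 − (-4.95) = 9.9 V.
One LSB is 9.9 V / 16777216 = 0.590086 µV.
RMS of a uniform error over width LSB is LSB/√12 = 170.3 nV.

170.3 nV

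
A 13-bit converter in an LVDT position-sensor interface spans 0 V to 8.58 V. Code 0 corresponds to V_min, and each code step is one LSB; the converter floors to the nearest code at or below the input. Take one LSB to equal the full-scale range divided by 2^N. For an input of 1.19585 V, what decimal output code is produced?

1141

Full-scale range = 8.58 V. LSB = 8.58 V / 2^13 ≈ 1.047 mV.
code = ⌊(V_in − V_min)/LSB⌋ = ⌊(V_in − V_min) × 2^13 / range⌋
     = ⌊(1.19585 − (0)) × 8192 / 8.58⌋ = ⌊1.19585 × 8192/8.58⌋
     = ⌊1141.772⌋ = 1141.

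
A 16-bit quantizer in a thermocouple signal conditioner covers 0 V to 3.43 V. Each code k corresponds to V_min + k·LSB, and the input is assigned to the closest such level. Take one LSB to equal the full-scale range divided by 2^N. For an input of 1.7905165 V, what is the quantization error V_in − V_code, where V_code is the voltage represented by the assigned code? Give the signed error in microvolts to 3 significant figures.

−6.72 µV

Full-scale range = 3.43 V. LSB = 3.43 V / 2^16 ≈ 52.34 µV.
Position in LSBs: (1.7905165 − (0)) × 65536/3.43 = 34210.8715; rounding gives k = 34211.
Reconstructed level: 0 + 34211 × 3.43/65536 V = 1.7905232239 V.
e = 1.7905165 − (1.7905232239) = −6.72 µV.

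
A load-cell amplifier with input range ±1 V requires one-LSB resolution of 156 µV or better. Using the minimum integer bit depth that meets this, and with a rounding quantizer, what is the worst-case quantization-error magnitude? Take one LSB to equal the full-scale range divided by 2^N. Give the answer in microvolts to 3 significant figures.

The full-scale span is 1 − (-1) = 2 V.
Required number of levels: 2/156 µV = 12821; smallest N with 2^N ≥ that is 14.
LSB = 2 V / 2^14 = 122.07 µV.
Max error for round-to-nearest is LSB/2 = 61.0 µV.

61.0 µV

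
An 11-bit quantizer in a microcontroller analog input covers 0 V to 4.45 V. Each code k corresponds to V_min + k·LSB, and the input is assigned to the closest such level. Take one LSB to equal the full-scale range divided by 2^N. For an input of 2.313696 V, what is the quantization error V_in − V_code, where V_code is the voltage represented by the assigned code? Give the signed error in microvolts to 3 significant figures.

Span = 4.45 V. LSB = 4.45 V / 2^11 ≈ 2.173 mV.
Position in LSBs: (2.313696 − (0)) × 2048/4.45 = 1064.8201; rounding gives k = 1065.
V_code = 0 + (1065/2048) × 4.45 = 2.314086914 V.
V_in − V_code = 2.313696 − (2.314086914) = −391 µV.

−391 µV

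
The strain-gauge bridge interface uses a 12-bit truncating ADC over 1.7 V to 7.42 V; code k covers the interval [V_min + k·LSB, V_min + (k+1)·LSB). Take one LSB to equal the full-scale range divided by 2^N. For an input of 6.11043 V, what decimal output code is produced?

Span: 7.42 V − (1.7 V) = 5.72 V. LSB = 5.72 V / 2^12 ≈ 1.396 mV.
code = ⌊(V_in − V_min)/LSB⌋ = ⌊(V_in − V_min) × 2^12 / range⌋
     = ⌊(6.11043 − (1.7)) × 4096 / 5.72⌋ = ⌊4.41043 × 4096/5.72⌋
     = ⌊3158.238⌋ = 3158.

3158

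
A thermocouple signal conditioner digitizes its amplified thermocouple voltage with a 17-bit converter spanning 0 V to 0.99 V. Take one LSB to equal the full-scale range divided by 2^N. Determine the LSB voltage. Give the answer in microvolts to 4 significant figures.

Full-scale range = 0.99 V.
2^17 = 131072 levels.
One LSB is 0.99 V / 131072 = 7.553 µV.

7.553 µV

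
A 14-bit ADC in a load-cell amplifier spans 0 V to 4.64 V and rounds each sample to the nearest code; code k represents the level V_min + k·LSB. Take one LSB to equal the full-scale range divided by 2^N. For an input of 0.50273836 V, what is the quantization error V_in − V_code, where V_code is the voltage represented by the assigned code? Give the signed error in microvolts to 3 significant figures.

Span = 4.64 V. LSB = 4.64 V / 2^14 ≈ 283.2 µV.
(V_in − V_min)/LSB = (0.50273836 − (0)) × 16384/4.64 = 1775.1865 → nearest code k = 1775.
Reconstructed level: 0 + 1775 × 4.64/16384 V = 0.50268554688 V.
V_in − V_code = 0.50273836 − (0.50268554688) = +52.8 µV.

+52.8 µV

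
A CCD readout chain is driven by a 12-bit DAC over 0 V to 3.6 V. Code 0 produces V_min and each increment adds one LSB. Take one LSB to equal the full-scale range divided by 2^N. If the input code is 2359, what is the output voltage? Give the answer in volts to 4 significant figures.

2.073 V

V_FS = 3.6 V. LSB = 3.6 V / 2^12.
Output = V_min + (2359/4096) × range = 0 + 0.575928 × 3.6 V
      = 0 V + 2.07334 V = 2.07334 V.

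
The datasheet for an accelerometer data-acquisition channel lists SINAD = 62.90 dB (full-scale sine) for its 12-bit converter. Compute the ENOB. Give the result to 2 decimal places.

(62.90 − 1.76) / 6.02 = 61.14/6.02 = 10.1561 effective bits.

10.16 bits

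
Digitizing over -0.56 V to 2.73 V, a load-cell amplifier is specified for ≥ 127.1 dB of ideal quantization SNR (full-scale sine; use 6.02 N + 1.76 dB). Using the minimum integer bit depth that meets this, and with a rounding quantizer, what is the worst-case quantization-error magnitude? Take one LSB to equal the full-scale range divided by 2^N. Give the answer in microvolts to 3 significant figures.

0.784 µV

Full-scale range = 2.73 V − (-0.56 V) = 3.29 V.
Required N = ⌈(127.1 − 1.76)/6.02⌉ = ⌈20.821⌉ = 21.
LSB = 3.29 V / 2^21 = 1.5688 µV.
Half an LSB is 0.784 µV.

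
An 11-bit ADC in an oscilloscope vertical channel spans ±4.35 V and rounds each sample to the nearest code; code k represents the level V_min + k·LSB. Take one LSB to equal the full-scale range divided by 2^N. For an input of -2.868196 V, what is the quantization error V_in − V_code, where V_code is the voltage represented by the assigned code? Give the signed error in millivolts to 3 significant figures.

−0.764 mV

Range = 4.35 − (-4.35) = 8.7 V. LSB = 8.7 V / 2^11 ≈ 4.248 mV.
Position in LSBs: (-2.868196 − (-4.35)) × 2048/8.7 = 348.8201; rounding gives k = 349.
Reconstructed level: -4.35 + 349 × 8.7/2048 V = -2.867431641 V.
V_in − V_code = -2.868196 − (-2.867431641) = −0.764 mV.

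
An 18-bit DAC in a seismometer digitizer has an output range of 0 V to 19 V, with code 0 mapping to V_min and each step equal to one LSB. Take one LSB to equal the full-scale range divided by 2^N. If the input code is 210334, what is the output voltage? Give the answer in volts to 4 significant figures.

Full-scale range = 19 V. LSB = 19 V / 2^18.
V_out = V_min + code × LSB = 0 V + 210334 × 19 V / 262144
      = 0 + 15.2449 = 15.2449 V.

15.24 V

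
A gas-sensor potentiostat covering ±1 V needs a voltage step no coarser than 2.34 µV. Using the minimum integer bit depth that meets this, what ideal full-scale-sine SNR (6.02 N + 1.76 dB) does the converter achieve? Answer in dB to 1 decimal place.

122.2 dB

Full-scale range = 1 V − (-1 V) = 2 V.
Required number of levels: 2/2.34 µV = 854700; smallest N with 2^N ≥ that is 20.
Ideal SNR at N = 20: 6.02·20 + 1.76 = 122.2 dB.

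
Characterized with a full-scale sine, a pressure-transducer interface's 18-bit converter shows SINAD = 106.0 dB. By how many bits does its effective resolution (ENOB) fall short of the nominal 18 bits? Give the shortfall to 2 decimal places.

Effective bits = (106.0 − 1.76)/6.02 = 17.3156.
Lost resolution: 18 − 17.3156 = 0.6844 bits.

0.68 bits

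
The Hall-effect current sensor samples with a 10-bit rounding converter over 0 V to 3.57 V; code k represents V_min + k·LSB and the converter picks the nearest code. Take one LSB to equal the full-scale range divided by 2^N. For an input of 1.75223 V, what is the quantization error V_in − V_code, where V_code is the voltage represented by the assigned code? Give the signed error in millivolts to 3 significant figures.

V_FS = 3.57 V. LSB = 3.57 V / 2^10 ≈ 3.486 mV.
(V_in − V_min)/LSB = (1.75223 − (0)) × 1024/3.57 = 502.6004 → nearest code k = 503.
Reconstructed level: 0 + 503 × 3.57/1024 V = 1.753623047 V.
e = 1.75223 − (1.753623047) = −1.39 mV.

−1.39 mV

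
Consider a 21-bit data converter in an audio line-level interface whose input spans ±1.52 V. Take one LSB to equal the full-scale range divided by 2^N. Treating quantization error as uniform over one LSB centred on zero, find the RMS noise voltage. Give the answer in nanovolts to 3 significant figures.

Range = 1.52 − (-1.52) = 3.04 V.
LSB = 3.04 V ÷ 2^21 = 3.04/2097152 V = 1.4496 µV.
RMS of a uniform error over width LSB is LSB/√12 = 418 nV.

418 nV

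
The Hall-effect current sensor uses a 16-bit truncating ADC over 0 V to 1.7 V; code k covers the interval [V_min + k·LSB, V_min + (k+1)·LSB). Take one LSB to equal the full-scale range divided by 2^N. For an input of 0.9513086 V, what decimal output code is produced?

V_FS = 1.7 V. LSB = 1.7 V / 2^16 ≈ 25.94 µV.
code = ⌊(V_in − V_min)/LSB⌋ = ⌊(V_in − V_min) × 2^16 / range⌋
     = ⌊(0.9513086 − (0)) × 65536 / 1.7⌋ = ⌊0.9513086 × 65536/1.7⌋
     = ⌊36673.506⌋ = 36673.

36673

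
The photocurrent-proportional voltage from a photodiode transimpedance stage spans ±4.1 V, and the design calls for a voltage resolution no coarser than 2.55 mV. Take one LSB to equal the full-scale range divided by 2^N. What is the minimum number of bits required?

Span: 4.1 V − (-4.1 V) = 8.2 V.
Required number of levels: 8.2/2.55 mV = 3215.7; smallest N with 2^N ≥ that is 12.

12 bits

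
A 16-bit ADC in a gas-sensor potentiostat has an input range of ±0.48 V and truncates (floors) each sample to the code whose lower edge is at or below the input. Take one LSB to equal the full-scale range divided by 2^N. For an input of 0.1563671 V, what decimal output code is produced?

Range = 0.48 − (-0.48) = 0.96 V. LSB = 0.96 V / 2^16 ≈ 14.65 µV.
(V_in − V_min) × 2^16/range = (0.1563671 − (-0.48)) × 65536/0.96 = 43442.661.
Floor → code = 43442.

43442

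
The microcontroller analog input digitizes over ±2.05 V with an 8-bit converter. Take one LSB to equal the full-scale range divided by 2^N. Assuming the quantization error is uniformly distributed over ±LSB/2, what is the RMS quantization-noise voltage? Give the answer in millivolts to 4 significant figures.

Range = 2.05 − (-2.05) = 4.1 V.
One LSB is 4.1 V / 256 = 16.0156 mV.
V_rms = LSB/√12 = 16.0156 mV / √12 = 4.623 mV.

4.623 mV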